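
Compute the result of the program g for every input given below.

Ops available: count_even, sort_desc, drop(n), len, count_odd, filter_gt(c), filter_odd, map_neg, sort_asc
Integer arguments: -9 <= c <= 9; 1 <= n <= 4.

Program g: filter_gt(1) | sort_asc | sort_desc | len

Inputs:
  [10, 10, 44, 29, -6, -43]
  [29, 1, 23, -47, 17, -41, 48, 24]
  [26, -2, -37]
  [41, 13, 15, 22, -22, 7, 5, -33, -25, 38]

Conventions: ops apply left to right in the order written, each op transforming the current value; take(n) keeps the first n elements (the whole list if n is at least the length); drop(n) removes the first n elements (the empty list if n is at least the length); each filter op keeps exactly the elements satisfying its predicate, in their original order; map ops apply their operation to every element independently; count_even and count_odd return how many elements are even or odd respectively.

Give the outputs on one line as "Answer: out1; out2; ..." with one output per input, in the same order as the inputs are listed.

Execution, op by op:
  [10, 10, 44, 29, -6, -43] -> [10, 10, 44, 29] -> [10, 10, 29, 44] -> [44, 29, 10, 10] -> 4
  [29, 1, 23, -47, 17, -41, 48, 24] -> [29, 23, 17, 48, 24] -> [17, 23, 24, 29, 48] -> [48, 29, 24, 23, 17] -> 5
  [26, -2, -37] -> [26] -> [26] -> [26] -> 1
  [41, 13, 15, 22, -22, 7, 5, -33, -25, 38] -> [41, 13, 15, 22, 7, 5, 38] -> [5, 7, 13, 15, 22, 38, 41] -> [41, 38, 22, 15, 13, 7, 5] -> 7

4; 5; 1; 7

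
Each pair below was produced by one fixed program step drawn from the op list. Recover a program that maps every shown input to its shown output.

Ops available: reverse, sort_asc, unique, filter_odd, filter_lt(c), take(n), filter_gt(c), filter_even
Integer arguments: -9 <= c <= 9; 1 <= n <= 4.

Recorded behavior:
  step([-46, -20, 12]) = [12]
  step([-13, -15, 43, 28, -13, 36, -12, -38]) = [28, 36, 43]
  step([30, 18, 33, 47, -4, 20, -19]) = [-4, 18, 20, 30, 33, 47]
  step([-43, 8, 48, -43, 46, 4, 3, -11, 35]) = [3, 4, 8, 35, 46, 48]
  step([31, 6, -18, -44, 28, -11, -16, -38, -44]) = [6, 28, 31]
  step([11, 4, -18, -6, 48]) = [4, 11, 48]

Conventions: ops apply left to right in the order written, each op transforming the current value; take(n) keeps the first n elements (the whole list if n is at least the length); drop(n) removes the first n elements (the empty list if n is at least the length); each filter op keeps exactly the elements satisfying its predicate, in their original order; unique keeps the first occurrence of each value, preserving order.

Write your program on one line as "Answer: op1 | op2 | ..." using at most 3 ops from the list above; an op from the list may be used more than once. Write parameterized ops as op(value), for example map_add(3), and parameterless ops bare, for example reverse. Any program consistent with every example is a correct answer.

sort_asc | unique | filter_gt(-5)

Check, running the answer program on each example:
  [-46, -20, 12] -> [-46, -20, 12] -> [-46, -20, 12] -> [12]
  [-13, -15, 43, 28, -13, 36, -12, -38] -> [-38, -15, -13, -13, -12, 28, 36, 43] -> [-38, -15, -13, -12, 28, 36, 43] -> [28, 36, 43]
  [30, 18, 33, 47, -4, 20, -19] -> [-19, -4, 18, 20, 30, 33, 47] -> [-19, -4, 18, 20, 30, 33, 47] -> [-4, 18, 20, 30, 33, 47]
  [-43, 8, 48, -43, 46, 4, 3, -11, 35] -> [-43, -43, -11, 3, 4, 8, 35, 46, 48] -> [-43, -11, 3, 4, 8, 35, 46, 48] -> [3, 4, 8, 35, 46, 48]
  [31, 6, -18, -44, 28, -11, -16, -38, -44] -> [-44, -44, -38, -18, -16, -11, 6, 28, 31] -> [-44, -38, -18, -16, -11, 6, 28, 31] -> [6, 28, 31]
  [11, 4, -18, -6, 48] -> [-18, -6, 4, 11, 48] -> [-18, -6, 4, 11, 48] -> [4, 11, 48]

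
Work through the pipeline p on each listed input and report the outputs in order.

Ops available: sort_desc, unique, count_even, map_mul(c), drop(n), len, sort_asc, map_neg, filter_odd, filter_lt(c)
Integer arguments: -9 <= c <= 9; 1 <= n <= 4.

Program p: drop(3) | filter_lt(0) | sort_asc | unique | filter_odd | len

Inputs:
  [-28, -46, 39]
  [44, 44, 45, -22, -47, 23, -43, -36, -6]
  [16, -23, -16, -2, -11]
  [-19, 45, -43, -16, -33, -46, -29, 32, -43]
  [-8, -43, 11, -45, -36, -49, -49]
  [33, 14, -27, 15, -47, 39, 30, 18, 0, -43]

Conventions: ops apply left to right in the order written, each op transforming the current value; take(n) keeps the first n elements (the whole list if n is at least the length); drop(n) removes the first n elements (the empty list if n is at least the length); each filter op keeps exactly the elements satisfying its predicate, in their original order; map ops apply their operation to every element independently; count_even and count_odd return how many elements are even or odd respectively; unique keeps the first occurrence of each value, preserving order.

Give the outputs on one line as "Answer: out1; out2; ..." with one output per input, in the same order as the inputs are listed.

0; 2; 1; 3; 2; 2

Execution, op by op:
  [-28, -46, 39] -> [] -> [] -> [] -> [] -> [] -> 0
  [44, 44, 45, -22, -47, 23, -43, -36, -6] -> [-22, -47, 23, -43, -36, -6] -> [-22, -47, -43, -36, -6] -> [-47, -43, -36, -22, -6] -> [-47, -43, -36, -22, -6] -> [-47, -43] -> 2
  [16, -23, -16, -2, -11] -> [-2, -11] -> [-2, -11] -> [-11, -2] -> [-11, -2] -> [-11] -> 1
  [-19, 45, -43, -16, -33, -46, -29, 32, -43] -> [-16, -33, -46, -29, 32, -43] -> [-16, -33, -46, -29, -43] -> [-46, -43, -33, -29, -16] -> [-46, -43, -33, -29, -16] -> [-43, -33, -29] -> 3
  [-8, -43, 11, -45, -36, -49, -49] -> [-45, -36, -49, -49] -> [-45, -36, -49, -49] -> [-49, -49, -45, -36] -> [-49, -45, -36] -> [-49, -45] -> 2
  [33, 14, -27, 15, -47, 39, 30, 18, 0, -43] -> [15, -47, 39, 30, 18, 0, -43] -> [-47, -43] -> [-47, -43] -> [-47, -43] -> [-47, -43] -> 2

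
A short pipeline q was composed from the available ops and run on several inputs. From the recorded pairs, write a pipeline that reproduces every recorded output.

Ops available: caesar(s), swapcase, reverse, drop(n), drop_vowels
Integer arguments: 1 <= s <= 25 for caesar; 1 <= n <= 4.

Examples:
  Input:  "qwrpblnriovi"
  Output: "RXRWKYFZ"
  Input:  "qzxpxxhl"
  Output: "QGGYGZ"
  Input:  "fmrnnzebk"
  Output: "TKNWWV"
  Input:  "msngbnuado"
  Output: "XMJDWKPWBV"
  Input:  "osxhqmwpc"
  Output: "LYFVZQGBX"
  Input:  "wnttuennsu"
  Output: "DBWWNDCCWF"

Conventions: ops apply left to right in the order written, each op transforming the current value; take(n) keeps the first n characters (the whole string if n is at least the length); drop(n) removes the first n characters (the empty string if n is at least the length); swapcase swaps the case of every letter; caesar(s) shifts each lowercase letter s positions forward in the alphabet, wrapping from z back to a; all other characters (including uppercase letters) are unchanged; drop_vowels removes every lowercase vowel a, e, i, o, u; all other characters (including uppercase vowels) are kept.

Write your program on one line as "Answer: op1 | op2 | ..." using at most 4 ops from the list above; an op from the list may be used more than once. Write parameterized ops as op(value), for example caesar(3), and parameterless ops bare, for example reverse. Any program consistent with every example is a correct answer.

reverse | caesar(9) | drop_vowels | swapcase

Check, running the answer program on each example:
  "qwrpblnriovi" -> "ivoirnlbprwq" -> "rexrawukyafz" -> "rxrwkyfz" -> "RXRWKYFZ"
  "qzxpxxhl" -> "lhxxpxzq" -> "uqggygiz" -> "qggygz" -> "QGGYGZ"
  "fmrnnzebk" -> "kbeznnrmf" -> "tkniwwavo" -> "tknwwv" -> "TKNWWV"
  "msngbnuado" -> "odaunbgnsm" -> "xmjdwkpwbv" -> "xmjdwkpwbv" -> "XMJDWKPWBV"
  "osxhqmwpc" -> "cpwmqhxso" -> "lyfvzqgbx" -> "lyfvzqgbx" -> "LYFVZQGBX"
  "wnttuennsu" -> "usnneuttnw" -> "dbwwndccwf" -> "dbwwndccwf" -> "DBWWNDCCWF"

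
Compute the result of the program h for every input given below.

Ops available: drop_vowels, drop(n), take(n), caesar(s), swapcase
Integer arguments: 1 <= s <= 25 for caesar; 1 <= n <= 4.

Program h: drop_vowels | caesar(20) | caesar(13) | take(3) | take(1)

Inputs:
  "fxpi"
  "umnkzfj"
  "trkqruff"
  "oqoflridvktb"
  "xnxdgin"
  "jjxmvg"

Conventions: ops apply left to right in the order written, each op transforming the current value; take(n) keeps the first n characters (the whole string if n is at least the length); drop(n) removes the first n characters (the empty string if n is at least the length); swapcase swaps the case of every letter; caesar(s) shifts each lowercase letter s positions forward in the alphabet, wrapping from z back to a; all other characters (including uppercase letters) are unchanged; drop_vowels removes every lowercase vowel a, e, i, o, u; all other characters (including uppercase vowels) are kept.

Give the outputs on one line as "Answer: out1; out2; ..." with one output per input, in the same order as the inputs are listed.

Execution, op by op:
  "fxpi" -> "fxp" -> "zrj" -> "mew" -> "mew" -> "m"
  "umnkzfj" -> "mnkzfj" -> "ghetzd" -> "turgmq" -> "tur" -> "t"
  "trkqruff" -> "trkqrff" -> "nleklzz" -> "ayrxymm" -> "ayr" -> "a"
  "oqoflridvktb" -> "qflrdvktb" -> "kzflxpenv" -> "xmsykcrai" -> "xms" -> "x"
  "xnxdgin" -> "xnxdgn" -> "rhrxah" -> "eueknu" -> "eue" -> "e"
  "jjxmvg" -> "jjxmvg" -> "ddrgpa" -> "qqetcn" -> "qqe" -> "q"

"m"; "t"; "a"; "x"; "e"; "q"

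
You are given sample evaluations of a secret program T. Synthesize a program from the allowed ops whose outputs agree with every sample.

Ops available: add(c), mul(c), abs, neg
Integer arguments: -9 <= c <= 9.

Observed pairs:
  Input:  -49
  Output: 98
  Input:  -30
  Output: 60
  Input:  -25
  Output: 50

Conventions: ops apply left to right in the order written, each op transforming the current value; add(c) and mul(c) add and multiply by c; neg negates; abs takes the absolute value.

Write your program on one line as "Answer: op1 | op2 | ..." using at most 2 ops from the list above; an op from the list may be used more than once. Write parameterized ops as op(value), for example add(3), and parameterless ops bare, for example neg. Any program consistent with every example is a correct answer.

mul(2) | abs

Check, running the answer program on each example:
  -49 -> -98 -> 98
  -30 -> -60 -> 60
  -25 -> -50 -> 50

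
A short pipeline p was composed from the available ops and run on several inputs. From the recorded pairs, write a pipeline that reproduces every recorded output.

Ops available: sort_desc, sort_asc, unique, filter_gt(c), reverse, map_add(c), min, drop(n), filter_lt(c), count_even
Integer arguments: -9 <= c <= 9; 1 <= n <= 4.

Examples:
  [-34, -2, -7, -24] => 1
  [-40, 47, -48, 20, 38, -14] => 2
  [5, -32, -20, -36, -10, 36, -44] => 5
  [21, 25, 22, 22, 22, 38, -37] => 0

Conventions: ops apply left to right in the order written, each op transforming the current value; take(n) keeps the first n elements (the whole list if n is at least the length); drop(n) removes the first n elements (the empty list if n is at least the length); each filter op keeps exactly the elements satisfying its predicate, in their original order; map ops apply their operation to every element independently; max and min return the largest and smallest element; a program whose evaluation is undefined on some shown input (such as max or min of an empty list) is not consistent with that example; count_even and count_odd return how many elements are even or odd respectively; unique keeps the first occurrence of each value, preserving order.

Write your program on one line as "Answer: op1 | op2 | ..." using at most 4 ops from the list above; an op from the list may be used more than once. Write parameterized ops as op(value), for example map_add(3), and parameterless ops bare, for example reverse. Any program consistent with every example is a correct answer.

drop(1) | filter_lt(-2) | count_even

Check, running the answer program on each example:
  [-34, -2, -7, -24] -> [-2, -7, -24] -> [-7, -24] -> 1
  [-40, 47, -48, 20, 38, -14] -> [47, -48, 20, 38, -14] -> [-48, -14] -> 2
  [5, -32, -20, -36, -10, 36, -44] -> [-32, -20, -36, -10, 36, -44] -> [-32, -20, -36, -10, -44] -> 5
  [21, 25, 22, 22, 22, 38, -37] -> [25, 22, 22, 22, 38, -37] -> [-37] -> 0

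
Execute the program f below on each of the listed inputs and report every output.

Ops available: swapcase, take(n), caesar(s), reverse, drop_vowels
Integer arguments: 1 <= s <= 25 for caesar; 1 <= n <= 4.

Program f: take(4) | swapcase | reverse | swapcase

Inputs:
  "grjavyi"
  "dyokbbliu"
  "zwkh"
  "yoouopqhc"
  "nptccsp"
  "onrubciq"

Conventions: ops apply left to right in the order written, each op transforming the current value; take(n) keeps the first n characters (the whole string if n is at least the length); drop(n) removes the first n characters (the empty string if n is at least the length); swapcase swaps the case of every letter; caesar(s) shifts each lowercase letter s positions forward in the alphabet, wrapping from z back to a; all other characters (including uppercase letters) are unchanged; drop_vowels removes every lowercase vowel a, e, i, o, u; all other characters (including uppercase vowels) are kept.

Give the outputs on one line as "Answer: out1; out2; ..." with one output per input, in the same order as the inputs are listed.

"ajrg"; "koyd"; "hkwz"; "uooy"; "ctpn"; "urno"

Execution, op by op:
  "grjavyi" -> "grja" -> "GRJA" -> "AJRG" -> "ajrg"
  "dyokbbliu" -> "dyok" -> "DYOK" -> "KOYD" -> "koyd"
  "zwkh" -> "zwkh" -> "ZWKH" -> "HKWZ" -> "hkwz"
  "yoouopqhc" -> "yoou" -> "YOOU" -> "UOOY" -> "uooy"
  "nptccsp" -> "nptc" -> "NPTC" -> "CTPN" -> "ctpn"
  "onrubciq" -> "onru" -> "ONRU" -> "URNO" -> "urno"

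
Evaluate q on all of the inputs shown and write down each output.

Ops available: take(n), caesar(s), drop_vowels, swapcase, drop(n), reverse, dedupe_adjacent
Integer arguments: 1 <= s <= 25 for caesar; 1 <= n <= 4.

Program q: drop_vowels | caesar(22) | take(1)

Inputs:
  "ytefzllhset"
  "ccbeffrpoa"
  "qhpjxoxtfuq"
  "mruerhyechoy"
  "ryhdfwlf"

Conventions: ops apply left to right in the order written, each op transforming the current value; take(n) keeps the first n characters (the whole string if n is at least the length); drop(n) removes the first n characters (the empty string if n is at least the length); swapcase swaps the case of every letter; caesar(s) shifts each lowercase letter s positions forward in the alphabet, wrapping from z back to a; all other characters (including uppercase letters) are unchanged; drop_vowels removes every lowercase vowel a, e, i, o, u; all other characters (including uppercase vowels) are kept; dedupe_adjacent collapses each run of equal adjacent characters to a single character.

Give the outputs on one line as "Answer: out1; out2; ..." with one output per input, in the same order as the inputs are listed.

Execution, op by op:
  "ytefzllhset" -> "ytfzllhst" -> "upbvhhdop" -> "u"
  "ccbeffrpoa" -> "ccbffrp" -> "yyxbbnl" -> "y"
  "qhpjxoxtfuq" -> "qhpjxxtfq" -> "mdlfttpbm" -> "m"
  "mruerhyechoy" -> "mrrhychy" -> "innduydu" -> "i"
  "ryhdfwlf" -> "ryhdfwlf" -> "nudzbshb" -> "n"

"u"; "y"; "m"; "i"; "n"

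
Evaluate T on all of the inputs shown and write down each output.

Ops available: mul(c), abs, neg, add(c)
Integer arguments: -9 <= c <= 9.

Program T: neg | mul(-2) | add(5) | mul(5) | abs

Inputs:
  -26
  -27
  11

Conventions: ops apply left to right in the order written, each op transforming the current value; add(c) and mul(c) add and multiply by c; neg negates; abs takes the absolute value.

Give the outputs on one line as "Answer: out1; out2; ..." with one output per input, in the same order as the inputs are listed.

235; 245; 135

Execution, op by op:
  -26 -> 26 -> -52 -> -47 -> -235 -> 235
  -27 -> 27 -> -54 -> -49 -> -245 -> 245
  11 -> -11 -> 22 -> 27 -> 135 -> 135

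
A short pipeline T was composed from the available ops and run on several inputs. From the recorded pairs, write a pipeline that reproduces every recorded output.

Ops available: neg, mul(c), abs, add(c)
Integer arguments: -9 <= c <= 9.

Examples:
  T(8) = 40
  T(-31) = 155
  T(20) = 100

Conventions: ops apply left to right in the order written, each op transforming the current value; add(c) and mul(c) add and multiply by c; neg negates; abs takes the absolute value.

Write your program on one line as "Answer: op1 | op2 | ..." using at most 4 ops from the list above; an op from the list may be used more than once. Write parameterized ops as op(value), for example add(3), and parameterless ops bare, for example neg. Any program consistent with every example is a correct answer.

neg | mul(5) | abs

Check, running the answer program on each example:
  8 -> -8 -> -40 -> 40
  -31 -> 31 -> 155 -> 155
  20 -> -20 -> -100 -> 100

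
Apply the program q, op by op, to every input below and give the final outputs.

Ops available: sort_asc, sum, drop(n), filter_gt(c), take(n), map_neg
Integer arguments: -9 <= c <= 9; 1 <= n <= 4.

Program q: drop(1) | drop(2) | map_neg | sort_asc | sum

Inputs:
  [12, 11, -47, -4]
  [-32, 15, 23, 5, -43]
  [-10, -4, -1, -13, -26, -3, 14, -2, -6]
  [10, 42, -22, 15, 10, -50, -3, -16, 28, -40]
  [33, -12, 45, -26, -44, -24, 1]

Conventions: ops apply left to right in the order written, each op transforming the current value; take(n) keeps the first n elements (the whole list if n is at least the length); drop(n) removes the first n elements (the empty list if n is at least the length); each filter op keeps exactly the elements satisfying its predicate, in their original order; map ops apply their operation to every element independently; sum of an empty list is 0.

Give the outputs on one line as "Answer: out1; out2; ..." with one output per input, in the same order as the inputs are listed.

Execution, op by op:
  [12, 11, -47, -4] -> [11, -47, -4] -> [-4] -> [4] -> [4] -> 4
  [-32, 15, 23, 5, -43] -> [15, 23, 5, -43] -> [5, -43] -> [-5, 43] -> [-5, 43] -> 38
  [-10, -4, -1, -13, -26, -3, 14, -2, -6] -> [-4, -1, -13, -26, -3, 14, -2, -6] -> [-13, -26, -3, 14, -2, -6] -> [13, 26, 3, -14, 2, 6] -> [-14, 2, 3, 6, 13, 26] -> 36
  [10, 42, -22, 15, 10, -50, -3, -16, 28, -40] -> [42, -22, 15, 10, -50, -3, -16, 28, -40] -> [15, 10, -50, -3, -16, 28, -40] -> [-15, -10, 50, 3, 16, -28, 40] -> [-28, -15, -10, 3, 16, 40, 50] -> 56
  [33, -12, 45, -26, -44, -24, 1] -> [-12, 45, -26, -44, -24, 1] -> [-26, -44, -24, 1] -> [26, 44, 24, -1] -> [-1, 24, 26, 44] -> 93

4; 38; 36; 56; 93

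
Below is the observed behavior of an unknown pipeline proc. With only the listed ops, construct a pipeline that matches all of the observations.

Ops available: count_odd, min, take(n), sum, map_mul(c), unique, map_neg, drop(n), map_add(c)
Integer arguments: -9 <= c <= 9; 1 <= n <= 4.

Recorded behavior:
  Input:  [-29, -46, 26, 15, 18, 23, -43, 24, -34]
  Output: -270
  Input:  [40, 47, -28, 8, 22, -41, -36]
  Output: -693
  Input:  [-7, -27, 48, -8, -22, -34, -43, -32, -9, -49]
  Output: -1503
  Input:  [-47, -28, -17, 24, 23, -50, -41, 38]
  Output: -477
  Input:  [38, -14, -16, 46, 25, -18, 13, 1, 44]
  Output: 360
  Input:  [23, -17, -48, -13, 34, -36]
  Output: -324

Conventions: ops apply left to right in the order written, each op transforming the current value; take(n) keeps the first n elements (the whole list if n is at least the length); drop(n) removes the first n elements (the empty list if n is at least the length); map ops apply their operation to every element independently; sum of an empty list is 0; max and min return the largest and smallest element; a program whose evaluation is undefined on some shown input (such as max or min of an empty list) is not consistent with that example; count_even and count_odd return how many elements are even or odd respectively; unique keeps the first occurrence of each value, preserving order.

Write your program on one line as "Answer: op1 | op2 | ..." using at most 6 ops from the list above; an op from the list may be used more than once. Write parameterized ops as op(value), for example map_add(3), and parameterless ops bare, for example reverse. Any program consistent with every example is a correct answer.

drop(3) | map_neg | map_mul(-9) | drop(2) | sum

Check, running the answer program on each example:
  [-29, -46, 26, 15, 18, 23, -43, 24, -34] -> [15, 18, 23, -43, 24, -34] -> [-15, -18, -23, 43, -24, 34] -> [135, 162, 207, -387, 216, -306] -> [207, -387, 216, -306] -> -270
  [40, 47, -28, 8, 22, -41, -36] -> [8, 22, -41, -36] -> [-8, -22, 41, 36] -> [72, 198, -369, -324] -> [-369, -324] -> -693
  [-7, -27, 48, -8, -22, -34, -43, -32, -9, -49] -> [-8, -22, -34, -43, -32, -9, -49] -> [8, 22, 34, 43, 32, 9, 49] -> [-72, -198, -306, -387, -288, -81, -441] -> [-306, -387, -288, -81, -441] -> -1503
  [-47, -28, -17, 24, 23, -50, -41, 38] -> [24, 23, -50, -41, 38] -> [-24, -23, 50, 41, -38] -> [216, 207, -450, -369, 342] -> [-450, -369, 342] -> -477
  [38, -14, -16, 46, 25, -18, 13, 1, 44] -> [46, 25, -18, 13, 1, 44] -> [-46, -25, 18, -13, -1, -44] -> [414, 225, -162, 117, 9, 396] -> [-162, 117, 9, 396] -> 360
  [23, -17, -48, -13, 34, -36] -> [-13, 34, -36] -> [13, -34, 36] -> [-117, 306, -324] -> [-324] -> -324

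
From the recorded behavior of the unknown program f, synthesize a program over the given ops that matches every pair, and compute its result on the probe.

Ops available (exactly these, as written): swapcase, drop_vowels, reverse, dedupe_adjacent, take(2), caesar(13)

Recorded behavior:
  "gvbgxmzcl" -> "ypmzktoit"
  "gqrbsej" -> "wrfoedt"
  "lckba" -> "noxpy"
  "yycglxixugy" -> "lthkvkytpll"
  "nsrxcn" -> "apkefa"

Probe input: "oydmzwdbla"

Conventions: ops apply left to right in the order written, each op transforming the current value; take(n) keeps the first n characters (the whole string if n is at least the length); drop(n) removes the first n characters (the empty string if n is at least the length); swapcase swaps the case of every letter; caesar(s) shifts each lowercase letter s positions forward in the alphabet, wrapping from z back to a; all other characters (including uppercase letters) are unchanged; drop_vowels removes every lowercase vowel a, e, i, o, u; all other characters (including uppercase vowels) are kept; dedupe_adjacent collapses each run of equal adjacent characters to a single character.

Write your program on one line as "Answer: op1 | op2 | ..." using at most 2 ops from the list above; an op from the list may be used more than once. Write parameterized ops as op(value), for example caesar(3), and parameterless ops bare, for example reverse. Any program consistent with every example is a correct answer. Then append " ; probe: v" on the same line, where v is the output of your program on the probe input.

reverse | caesar(13) ; probe: "nyoqjmzqlb"

Check, running the answer program on each example:
  "gvbgxmzcl" -> "lczmxgbvg" -> "ypmzktoit"
  "gqrbsej" -> "jesbrqg" -> "wrfoedt"
  "lckba" -> "abkcl" -> "noxpy"
  "yycglxixugy" -> "yguxixlgcyy" -> "lthkvkytpll"
  "nsrxcn" -> "ncxrsn" -> "apkefa"
  probe: "oydmzwdbla" -> "albdwzmdyo" -> "nyoqjmzqlb"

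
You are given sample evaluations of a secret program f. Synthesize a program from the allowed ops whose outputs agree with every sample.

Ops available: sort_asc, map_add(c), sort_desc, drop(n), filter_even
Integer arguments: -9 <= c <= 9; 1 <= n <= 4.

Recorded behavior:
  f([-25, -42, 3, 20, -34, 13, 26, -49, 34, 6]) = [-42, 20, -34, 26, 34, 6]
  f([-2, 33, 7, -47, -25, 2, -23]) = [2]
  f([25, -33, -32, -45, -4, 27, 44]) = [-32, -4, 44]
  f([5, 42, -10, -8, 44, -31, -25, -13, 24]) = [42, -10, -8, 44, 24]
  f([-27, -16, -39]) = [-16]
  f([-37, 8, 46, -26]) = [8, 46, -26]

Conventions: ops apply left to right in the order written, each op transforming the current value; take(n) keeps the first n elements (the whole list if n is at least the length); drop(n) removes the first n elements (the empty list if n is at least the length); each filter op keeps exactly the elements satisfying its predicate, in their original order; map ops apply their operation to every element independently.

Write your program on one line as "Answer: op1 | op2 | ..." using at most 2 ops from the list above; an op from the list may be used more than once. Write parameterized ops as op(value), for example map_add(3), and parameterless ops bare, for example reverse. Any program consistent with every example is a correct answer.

drop(1) | filter_even

Check, running the answer program on each example:
  [-25, -42, 3, 20, -34, 13, 26, -49, 34, 6] -> [-42, 3, 20, -34, 13, 26, -49, 34, 6] -> [-42, 20, -34, 26, 34, 6]
  [-2, 33, 7, -47, -25, 2, -23] -> [33, 7, -47, -25, 2, -23] -> [2]
  [25, -33, -32, -45, -4, 27, 44] -> [-33, -32, -45, -4, 27, 44] -> [-32, -4, 44]
  [5, 42, -10, -8, 44, -31, -25, -13, 24] -> [42, -10, -8, 44, -31, -25, -13, 24] -> [42, -10, -8, 44, 24]
  [-27, -16, -39] -> [-16, -39] -> [-16]
  [-37, 8, 46, -26] -> [8, 46, -26] -> [8, 46, -26]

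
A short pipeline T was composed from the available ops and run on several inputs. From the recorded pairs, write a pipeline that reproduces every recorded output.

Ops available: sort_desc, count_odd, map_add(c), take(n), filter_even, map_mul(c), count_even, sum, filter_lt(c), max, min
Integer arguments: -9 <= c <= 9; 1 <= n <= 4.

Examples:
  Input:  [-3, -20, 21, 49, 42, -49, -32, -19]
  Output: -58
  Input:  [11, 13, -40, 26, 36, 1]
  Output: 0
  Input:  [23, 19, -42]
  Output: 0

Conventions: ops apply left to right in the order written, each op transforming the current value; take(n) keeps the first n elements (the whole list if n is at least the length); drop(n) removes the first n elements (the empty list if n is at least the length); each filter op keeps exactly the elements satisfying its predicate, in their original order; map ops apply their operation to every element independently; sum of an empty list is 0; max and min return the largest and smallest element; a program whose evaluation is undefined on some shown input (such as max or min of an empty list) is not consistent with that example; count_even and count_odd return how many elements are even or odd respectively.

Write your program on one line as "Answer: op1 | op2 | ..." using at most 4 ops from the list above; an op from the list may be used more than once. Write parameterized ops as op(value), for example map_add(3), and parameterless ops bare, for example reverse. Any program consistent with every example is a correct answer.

map_add(5) | filter_even | filter_lt(-8) | sum

Check, running the answer program on each example:
  [-3, -20, 21, 49, 42, -49, -32, -19] -> [2, -15, 26, 54, 47, -44, -27, -14] -> [2, 26, 54, -44, -14] -> [-44, -14] -> -58
  [11, 13, -40, 26, 36, 1] -> [16, 18, -35, 31, 41, 6] -> [16, 18, 6] -> [] -> 0
  [23, 19, -42] -> [28, 24, -37] -> [28, 24] -> [] -> 0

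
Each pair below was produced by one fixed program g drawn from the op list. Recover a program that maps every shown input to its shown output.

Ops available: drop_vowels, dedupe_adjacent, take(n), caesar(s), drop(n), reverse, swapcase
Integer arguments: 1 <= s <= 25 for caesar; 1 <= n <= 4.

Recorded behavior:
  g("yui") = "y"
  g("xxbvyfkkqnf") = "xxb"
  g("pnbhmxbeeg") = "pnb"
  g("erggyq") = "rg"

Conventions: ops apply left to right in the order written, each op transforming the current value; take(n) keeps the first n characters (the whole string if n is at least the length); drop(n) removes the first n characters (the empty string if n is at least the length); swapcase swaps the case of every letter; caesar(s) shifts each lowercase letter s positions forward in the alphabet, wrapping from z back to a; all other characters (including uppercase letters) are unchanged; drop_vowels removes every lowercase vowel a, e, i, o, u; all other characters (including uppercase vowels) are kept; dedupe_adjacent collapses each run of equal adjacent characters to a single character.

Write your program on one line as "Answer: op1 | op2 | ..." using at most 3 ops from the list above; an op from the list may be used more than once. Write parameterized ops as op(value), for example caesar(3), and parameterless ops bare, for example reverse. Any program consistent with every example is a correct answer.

take(3) | drop_vowels

Check, running the answer program on each example:
  "yui" -> "yui" -> "y"
  "xxbvyfkkqnf" -> "xxb" -> "xxb"
  "pnbhmxbeeg" -> "pnb" -> "pnb"
  "erggyq" -> "erg" -> "rg"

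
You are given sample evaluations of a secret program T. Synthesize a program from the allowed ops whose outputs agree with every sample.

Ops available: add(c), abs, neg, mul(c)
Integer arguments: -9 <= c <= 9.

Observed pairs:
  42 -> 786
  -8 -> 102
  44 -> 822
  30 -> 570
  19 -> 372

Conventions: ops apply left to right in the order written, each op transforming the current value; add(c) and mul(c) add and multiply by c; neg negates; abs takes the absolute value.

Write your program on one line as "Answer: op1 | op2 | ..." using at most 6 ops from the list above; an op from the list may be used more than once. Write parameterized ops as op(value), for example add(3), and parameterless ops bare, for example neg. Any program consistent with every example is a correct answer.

add(2) | mul(-9) | abs | mul(2) | add(-6)

Check, running the answer program on each example:
  42 -> 44 -> -396 -> 396 -> 792 -> 786
  -8 -> -6 -> 54 -> 54 -> 108 -> 102
  44 -> 46 -> -414 -> 414 -> 828 -> 822
  30 -> 32 -> -288 -> 288 -> 576 -> 570
  19 -> 21 -> -189 -> 189 -> 378 -> 372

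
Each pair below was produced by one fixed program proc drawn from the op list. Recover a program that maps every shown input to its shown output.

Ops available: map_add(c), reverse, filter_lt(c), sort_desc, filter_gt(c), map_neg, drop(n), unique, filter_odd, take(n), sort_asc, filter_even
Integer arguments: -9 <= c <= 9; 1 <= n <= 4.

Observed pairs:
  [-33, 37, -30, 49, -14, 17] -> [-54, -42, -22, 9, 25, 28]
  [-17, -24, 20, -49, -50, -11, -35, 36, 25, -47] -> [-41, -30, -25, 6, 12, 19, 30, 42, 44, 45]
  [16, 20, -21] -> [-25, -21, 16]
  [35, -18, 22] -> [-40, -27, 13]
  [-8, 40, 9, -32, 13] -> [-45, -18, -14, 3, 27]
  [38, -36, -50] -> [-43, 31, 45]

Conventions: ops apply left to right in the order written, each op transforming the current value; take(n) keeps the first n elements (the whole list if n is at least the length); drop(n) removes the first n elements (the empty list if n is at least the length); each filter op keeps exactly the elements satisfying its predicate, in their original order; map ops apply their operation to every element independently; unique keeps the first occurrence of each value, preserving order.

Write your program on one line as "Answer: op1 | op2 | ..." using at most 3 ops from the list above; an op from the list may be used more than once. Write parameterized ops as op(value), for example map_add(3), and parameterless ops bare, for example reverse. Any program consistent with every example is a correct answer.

map_add(5) | map_neg | sort_asc

Check, running the answer program on each example:
  [-33, 37, -30, 49, -14, 17] -> [-28, 42, -25, 54, -9, 22] -> [28, -42, 25, -54, 9, -22] -> [-54, -42, -22, 9, 25, 28]
  [-17, -24, 20, -49, -50, -11, -35, 36, 25, -47] -> [-12, -19, 25, -44, -45, -6, -30, 41, 30, -42] -> [12, 19, -25, 44, 45, 6, 30, -41, -30, 42] -> [-41, -30, -25, 6, 12, 19, 30, 42, 44, 45]
  [16, 20, -21] -> [21, 25, -16] -> [-21, -25, 16] -> [-25, -21, 16]
  [35, -18, 22] -> [40, -13, 27] -> [-40, 13, -27] -> [-40, -27, 13]
  [-8, 40, 9, -32, 13] -> [-3, 45, 14, -27, 18] -> [3, -45, -14, 27, -18] -> [-45, -18, -14, 3, 27]
  [38, -36, -50] -> [43, -31, -45] -> [-43, 31, 45] -> [-43, 31, 45]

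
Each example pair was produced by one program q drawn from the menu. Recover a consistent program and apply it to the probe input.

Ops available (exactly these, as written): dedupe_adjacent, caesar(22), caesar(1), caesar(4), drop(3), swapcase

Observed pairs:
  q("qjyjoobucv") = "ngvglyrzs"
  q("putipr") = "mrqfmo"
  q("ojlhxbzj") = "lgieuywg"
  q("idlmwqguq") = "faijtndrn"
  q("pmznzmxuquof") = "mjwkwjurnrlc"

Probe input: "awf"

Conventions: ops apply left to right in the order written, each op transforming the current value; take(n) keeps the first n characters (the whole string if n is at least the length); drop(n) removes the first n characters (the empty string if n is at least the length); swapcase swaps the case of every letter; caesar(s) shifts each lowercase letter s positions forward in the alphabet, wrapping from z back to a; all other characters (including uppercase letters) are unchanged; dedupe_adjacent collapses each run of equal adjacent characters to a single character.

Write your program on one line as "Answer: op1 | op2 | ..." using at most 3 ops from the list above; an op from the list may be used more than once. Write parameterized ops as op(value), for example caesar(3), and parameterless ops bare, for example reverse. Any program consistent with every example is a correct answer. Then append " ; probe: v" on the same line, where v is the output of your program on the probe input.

caesar(1) | caesar(22) | dedupe_adjacent ; probe: "xtc"

Check, running the answer program on each example:
  "qjyjoobucv" -> "rkzkppcvdw" -> "ngvgllyrzs" -> "ngvglyrzs"
  "putipr" -> "qvujqs" -> "mrqfmo" -> "mrqfmo"
  "ojlhxbzj" -> "pkmiycak" -> "lgieuywg" -> "lgieuywg"
  "idlmwqguq" -> "jemnxrhvr" -> "faijtndrn" -> "faijtndrn"
  "pmznzmxuquof" -> "qnaoanyvrvpg" -> "mjwkwjurnrlc" -> "mjwkwjurnrlc"
  probe: "awf" -> "bxg" -> "xtc" -> "xtc"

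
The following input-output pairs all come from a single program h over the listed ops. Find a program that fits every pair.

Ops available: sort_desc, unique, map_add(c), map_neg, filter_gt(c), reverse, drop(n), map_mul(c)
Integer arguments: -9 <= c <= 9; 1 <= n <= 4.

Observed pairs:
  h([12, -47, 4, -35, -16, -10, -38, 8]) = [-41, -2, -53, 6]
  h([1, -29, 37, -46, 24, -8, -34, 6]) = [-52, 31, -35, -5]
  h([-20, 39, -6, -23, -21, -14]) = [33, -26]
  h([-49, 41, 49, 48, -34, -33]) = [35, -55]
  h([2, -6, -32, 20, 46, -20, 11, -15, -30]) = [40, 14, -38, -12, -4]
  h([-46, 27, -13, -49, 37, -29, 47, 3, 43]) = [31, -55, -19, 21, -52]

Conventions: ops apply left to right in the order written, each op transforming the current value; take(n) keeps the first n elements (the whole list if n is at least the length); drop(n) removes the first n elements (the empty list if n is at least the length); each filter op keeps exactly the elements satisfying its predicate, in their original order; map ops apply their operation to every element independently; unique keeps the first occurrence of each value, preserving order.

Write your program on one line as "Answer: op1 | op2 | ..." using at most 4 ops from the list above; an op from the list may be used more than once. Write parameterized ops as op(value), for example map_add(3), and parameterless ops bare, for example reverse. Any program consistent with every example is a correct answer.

map_add(-8) | reverse | map_add(2) | drop(4)

Check, running the answer program on each example:
  [12, -47, 4, -35, -16, -10, -38, 8] -> [4, -55, -4, -43, -24, -18, -46, 0] -> [0, -46, -18, -24, -43, -4, -55, 4] -> [2, -44, -16, -22, -41, -2, -53, 6] -> [-41, -2, -53, 6]
  [1, -29, 37, -46, 24, -8, -34, 6] -> [-7, -37, 29, -54, 16, -16, -42, -2] -> [-2, -42, -16, 16, -54, 29, -37, -7] -> [0, -40, -14, 18, -52, 31, -35, -5] -> [-52, 31, -35, -5]
  [-20, 39, -6, -23, -21, -14] -> [-28, 31, -14, -31, -29, -22] -> [-22, -29, -31, -14, 31, -28] -> [-20, -27, -29, -12, 33, -26] -> [33, -26]
  [-49, 41, 49, 48, -34, -33] -> [-57, 33, 41, 40, -42, -41] -> [-41, -42, 40, 41, 33, -57] -> [-39, -40, 42, 43, 35, -55] -> [35, -55]
  [2, -6, -32, 20, 46, -20, 11, -15, -30] -> [-6, -14, -40, 12, 38, -28, 3, -23, -38] -> [-38, -23, 3, -28, 38, 12, -40, -14, -6] -> [-36, -21, 5, -26, 40, 14, -38, -12, -4] -> [40, 14, -38, -12, -4]
  [-46, 27, -13, -49, 37, -29, 47, 3, 43] -> [-54, 19, -21, -57, 29, -37, 39, -5, 35] -> [35, -5, 39, -37, 29, -57, -21, 19, -54] -> [37, -3, 41, -35, 31, -55, -19, 21, -52] -> [31, -55, -19, 21, -52]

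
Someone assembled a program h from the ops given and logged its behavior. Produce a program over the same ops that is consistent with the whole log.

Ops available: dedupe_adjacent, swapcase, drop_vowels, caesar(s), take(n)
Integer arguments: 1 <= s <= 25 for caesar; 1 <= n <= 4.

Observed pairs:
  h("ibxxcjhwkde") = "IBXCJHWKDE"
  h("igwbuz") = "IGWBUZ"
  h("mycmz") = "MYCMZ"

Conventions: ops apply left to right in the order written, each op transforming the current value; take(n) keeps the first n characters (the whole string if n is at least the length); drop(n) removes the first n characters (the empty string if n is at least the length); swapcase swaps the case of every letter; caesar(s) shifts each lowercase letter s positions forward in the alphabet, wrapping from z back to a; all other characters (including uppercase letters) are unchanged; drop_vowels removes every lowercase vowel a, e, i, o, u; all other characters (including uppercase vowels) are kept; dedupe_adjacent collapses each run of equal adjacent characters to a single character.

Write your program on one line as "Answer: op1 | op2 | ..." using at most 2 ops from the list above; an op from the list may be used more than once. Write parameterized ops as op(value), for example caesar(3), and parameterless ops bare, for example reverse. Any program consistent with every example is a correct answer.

swapcase | dedupe_adjacent

Check, running the answer program on each example:
  "ibxxcjhwkde" -> "IBXXCJHWKDE" -> "IBXCJHWKDE"
  "igwbuz" -> "IGWBUZ" -> "IGWBUZ"
  "mycmz" -> "MYCMZ" -> "MYCMZ"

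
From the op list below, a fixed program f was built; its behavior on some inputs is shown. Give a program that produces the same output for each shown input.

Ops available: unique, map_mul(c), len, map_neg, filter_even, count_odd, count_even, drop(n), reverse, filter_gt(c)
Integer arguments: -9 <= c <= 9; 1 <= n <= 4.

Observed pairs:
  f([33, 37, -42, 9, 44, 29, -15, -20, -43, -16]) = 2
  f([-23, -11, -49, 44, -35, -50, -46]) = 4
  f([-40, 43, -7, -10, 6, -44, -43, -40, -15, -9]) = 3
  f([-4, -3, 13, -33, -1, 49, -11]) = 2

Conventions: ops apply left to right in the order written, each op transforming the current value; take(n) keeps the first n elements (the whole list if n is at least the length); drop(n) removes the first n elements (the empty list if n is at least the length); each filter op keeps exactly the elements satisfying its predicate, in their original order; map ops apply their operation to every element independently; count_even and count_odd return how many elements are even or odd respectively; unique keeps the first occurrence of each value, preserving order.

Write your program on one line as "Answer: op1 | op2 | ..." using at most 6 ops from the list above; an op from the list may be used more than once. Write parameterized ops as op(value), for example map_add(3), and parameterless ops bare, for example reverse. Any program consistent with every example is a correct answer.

map_neg | filter_gt(-5) | filter_gt(8) | unique | count_odd

Check, running the answer program on each example:
  [33, 37, -42, 9, 44, 29, -15, -20, -43, -16] -> [-33, -37, 42, -9, -44, -29, 15, 20, 43, 16] -> [42, 15, 20, 43, 16] -> [42, 15, 20, 43, 16] -> [42, 15, 20, 43, 16] -> 2
  [-23, -11, -49, 44, -35, -50, -46] -> [23, 11, 49, -44, 35, 50, 46] -> [23, 11, 49, 35, 50, 46] -> [23, 11, 49, 35, 50, 46] -> [23, 11, 49, 35, 50, 46] -> 4
  [-40, 43, -7, -10, 6, -44, -43, -40, -15, -9] -> [40, -43, 7, 10, -6, 44, 43, 40, 15, 9] -> [40, 7, 10, 44, 43, 40, 15, 9] -> [40, 10, 44, 43, 40, 15, 9] -> [40, 10, 44, 43, 15, 9] -> 3
  [-4, -3, 13, -33, -1, 49, -11] -> [4, 3, -13, 33, 1, -49, 11] -> [4, 3, 33, 1, 11] -> [33, 11] -> [33, 11] -> 2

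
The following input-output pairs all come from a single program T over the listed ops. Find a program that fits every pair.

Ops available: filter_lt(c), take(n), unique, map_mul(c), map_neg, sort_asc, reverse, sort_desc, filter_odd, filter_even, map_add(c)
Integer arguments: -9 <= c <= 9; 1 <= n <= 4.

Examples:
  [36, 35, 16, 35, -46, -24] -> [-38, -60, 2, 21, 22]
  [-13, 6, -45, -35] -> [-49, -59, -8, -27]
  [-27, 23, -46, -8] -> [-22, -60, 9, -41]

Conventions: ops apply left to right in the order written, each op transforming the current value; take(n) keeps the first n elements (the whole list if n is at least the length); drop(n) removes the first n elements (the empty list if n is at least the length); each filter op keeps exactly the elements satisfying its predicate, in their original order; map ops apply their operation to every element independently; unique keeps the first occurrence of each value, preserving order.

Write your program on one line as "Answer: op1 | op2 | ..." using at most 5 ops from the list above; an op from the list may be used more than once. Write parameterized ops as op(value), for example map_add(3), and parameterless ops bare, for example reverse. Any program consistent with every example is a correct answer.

map_add(-5) | map_add(-9) | unique | reverse

Check, running the answer program on each example:
  [36, 35, 16, 35, -46, -24] -> [31, 30, 11, 30, -51, -29] -> [22, 21, 2, 21, -60, -38] -> [22, 21, 2, -60, -38] -> [-38, -60, 2, 21, 22]
  [-13, 6, -45, -35] -> [-18, 1, -50, -40] -> [-27, -8, -59, -49] -> [-27, -8, -59, -49] -> [-49, -59, -8, -27]
  [-27, 23, -46, -8] -> [-32, 18, -51, -13] -> [-41, 9, -60, -22] -> [-41, 9, -60, -22] -> [-22, -60, 9, -41]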